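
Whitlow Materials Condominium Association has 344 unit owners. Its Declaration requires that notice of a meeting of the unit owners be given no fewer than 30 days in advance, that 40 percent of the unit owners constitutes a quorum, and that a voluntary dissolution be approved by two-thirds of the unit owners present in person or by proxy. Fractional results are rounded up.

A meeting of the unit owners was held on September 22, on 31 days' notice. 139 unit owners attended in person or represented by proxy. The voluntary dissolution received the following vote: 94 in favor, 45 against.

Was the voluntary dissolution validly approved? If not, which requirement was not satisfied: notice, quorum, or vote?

Notice: 31 days given; 30 required. Satisfied.
Quorum: 40% of 344 = 137.60, rounded up to 138; 139 present. Satisfied.
Vote: requires two-thirds of those present (139); 2/3 of 139 = 92.67, rounded up to 93, so 93 needed; 94 in favor. Satisfied.

Valid — all requirements satisfied.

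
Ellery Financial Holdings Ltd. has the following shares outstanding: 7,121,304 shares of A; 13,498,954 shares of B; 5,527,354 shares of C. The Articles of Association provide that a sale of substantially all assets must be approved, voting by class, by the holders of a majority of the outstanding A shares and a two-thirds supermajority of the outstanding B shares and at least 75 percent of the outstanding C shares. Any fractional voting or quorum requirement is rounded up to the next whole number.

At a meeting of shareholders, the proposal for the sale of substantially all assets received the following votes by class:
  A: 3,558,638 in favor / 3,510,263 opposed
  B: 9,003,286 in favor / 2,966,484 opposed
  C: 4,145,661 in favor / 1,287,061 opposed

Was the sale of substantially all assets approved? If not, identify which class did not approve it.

Not approved — the A shares did not give the required vote.

A: a majority of 7121304 is 3560653; 3,560,653 required, 3,558,638 in favor — not approved.
B: 2/3 of 13498954 = 8999302.67, rounded up to 8999303; 8,999,303 required, 9,003,286 in favor — approved.
C: 3/4 of 5527354 = 4145515.50, rounded up to 4145516; 4,145,516 required, 4,145,661 in favor — approved.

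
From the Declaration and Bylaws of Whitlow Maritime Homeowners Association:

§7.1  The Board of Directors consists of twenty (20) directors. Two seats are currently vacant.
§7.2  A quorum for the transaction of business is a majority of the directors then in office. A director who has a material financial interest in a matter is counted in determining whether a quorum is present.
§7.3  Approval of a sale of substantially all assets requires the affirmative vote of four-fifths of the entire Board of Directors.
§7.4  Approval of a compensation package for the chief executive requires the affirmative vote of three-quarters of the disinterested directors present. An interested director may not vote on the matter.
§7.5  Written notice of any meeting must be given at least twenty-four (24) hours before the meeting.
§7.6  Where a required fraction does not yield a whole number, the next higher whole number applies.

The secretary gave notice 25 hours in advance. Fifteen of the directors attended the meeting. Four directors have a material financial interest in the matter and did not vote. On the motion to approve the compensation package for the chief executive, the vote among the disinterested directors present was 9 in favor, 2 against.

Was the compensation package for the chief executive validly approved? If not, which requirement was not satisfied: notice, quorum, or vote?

Valid — all requirements satisfied.

Notice: 25 hours given; 24 required (25 ≥ 24). Satisfied.
Quorum: 15 present (interested directors count toward quorum); quorum is 10. Satisfied.
Vote: the compensation package for the chief executive requires three-fourths of the disinterested directors present (15 − 4 = 11). 3/4 of 11 = 8.25, rounded up to 9, so 9 affirmative votes are needed; 9 voted in favor. Satisfied.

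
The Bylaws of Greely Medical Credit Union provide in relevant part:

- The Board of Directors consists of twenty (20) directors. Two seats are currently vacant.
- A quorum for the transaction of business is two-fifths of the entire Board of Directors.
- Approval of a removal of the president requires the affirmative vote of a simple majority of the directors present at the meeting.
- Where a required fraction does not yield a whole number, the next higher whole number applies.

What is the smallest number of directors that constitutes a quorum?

8

2/5 of 20 = 8.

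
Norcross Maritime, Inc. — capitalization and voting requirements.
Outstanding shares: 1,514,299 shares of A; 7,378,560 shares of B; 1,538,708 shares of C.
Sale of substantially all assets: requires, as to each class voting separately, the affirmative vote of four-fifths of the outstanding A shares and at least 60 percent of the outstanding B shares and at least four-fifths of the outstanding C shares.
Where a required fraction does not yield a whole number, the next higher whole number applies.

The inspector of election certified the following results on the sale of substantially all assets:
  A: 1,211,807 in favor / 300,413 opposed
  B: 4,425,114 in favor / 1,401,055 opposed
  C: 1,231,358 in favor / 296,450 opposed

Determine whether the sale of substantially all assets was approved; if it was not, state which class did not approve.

Not approved — the B shares did not give the required vote.

A: 4/5 of 1514299 = 1211439.20, rounded up to 1211440; 1,211,440 required, 1,211,807 in favor — approved.
B: 3/5 of 7378560 = 4427136; 4,427,136 required, 4,425,114 in favor — not approved.
C: 4/5 of 1538708 = 1230966.40, rounded up to 1230967; 1,230,967 required, 1,231,358 in favor — approved.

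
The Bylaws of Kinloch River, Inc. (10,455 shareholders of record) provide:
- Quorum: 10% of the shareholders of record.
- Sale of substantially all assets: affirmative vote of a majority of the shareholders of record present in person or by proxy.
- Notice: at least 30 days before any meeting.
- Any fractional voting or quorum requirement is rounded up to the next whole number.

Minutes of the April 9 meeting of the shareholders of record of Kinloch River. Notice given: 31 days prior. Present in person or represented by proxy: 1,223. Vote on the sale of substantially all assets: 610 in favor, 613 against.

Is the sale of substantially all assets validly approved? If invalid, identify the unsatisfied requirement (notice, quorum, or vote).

Invalid — vote requirement not satisfied.

Notice: 31 days given; 30 required. Satisfied.
Quorum: 10% of 10,455 = 1,045.50, rounded up to 1,046; 1,223 present. Satisfied.
Vote: requires a majority of those present (1,223); a majority of 1223 is 612, so 612 needed; 610 in favor. Not satisfied.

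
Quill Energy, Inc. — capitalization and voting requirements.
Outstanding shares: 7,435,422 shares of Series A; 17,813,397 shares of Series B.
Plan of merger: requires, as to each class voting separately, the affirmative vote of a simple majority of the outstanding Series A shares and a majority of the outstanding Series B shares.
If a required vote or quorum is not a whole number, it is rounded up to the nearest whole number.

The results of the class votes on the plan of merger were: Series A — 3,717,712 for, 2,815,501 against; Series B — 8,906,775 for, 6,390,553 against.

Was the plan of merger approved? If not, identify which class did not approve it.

Series A: a majority of 7435422 is 3717712; 3,717,712 required, 3,717,712 in favor — approved.
Series B: a majority of 17813397 is 8906699; 8,906,699 required, 8,906,775 in favor — approved.

Approved — every class gave the required vote.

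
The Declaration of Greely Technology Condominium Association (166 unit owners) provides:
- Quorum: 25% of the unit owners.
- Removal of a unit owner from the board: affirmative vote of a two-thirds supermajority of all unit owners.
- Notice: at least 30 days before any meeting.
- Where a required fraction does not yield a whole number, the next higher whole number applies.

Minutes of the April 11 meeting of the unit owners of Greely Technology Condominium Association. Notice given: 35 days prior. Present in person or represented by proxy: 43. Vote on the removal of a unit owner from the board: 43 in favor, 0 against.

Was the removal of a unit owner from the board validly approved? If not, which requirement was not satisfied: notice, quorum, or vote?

Notice: 35 days given; 30 required. Satisfied.
Quorum: 25% of 166 = 41.50, rounded up to 42; 43 present. Satisfied.
Vote: requires two-thirds of all unit owners (166); 2/3 of 166 = 110.67, rounded up to 111, so 111 needed; 43 in favor. Not satisfied.

Invalid — vote requirement not satisfied.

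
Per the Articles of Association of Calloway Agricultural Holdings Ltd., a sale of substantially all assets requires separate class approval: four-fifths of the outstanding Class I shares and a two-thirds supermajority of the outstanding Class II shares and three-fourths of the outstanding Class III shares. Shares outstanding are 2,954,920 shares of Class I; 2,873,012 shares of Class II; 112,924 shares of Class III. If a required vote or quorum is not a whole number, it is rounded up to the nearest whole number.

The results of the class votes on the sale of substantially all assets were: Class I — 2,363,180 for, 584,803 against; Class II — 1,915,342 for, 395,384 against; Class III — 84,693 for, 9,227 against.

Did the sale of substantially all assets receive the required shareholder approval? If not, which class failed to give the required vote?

Class I: 4/5 of 2954920 = 2363936; 2,363,936 required, 2,363,180 in favor — not approved.
Class II: 2/3 of 2873012 = 1915341.33, rounded up to 1915342; 1,915,342 required, 1,915,342 in favor — approved.
Class III: 3/4 of 112924 = 84693; 84,693 required, 84,693 in favor — approved.

Not approved — the Class I shares did not give the required vote.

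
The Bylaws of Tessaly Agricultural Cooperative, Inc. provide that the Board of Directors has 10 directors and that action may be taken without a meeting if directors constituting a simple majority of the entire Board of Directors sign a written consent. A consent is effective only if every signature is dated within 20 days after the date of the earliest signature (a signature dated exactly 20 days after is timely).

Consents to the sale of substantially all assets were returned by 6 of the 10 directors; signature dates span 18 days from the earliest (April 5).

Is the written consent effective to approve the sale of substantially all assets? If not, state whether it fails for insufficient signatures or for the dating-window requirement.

Signatures required: a simple majority of 10 — a majority of 10 is 6, so 6 needed; 6 signed. Sufficient.
Dating window: the latest signature is 18 days after the earliest; the limit is 20 days. Within the window.

Effective — both the signature and dating-window requirements are satisfied.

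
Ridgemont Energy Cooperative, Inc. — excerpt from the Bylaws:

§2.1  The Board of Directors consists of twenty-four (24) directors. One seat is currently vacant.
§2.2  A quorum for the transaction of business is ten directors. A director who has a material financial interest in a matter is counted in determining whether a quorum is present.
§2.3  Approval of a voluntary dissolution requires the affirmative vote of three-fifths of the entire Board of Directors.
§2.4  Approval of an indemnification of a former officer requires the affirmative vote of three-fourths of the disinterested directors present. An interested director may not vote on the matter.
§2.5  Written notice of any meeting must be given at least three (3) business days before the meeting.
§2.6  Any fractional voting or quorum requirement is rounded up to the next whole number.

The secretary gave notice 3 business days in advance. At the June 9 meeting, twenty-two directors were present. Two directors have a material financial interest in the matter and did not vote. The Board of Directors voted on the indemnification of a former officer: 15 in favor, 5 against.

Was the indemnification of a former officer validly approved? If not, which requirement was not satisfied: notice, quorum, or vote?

Valid — all requirements satisfied.

Notice: 3 business days given; 3 required (3 ≥ 3). Satisfied.
Quorum: 22 present (interested directors count toward quorum); quorum is 10. Satisfied.
Vote: the indemnification of a former officer requires three-fourths of the disinterested directors present (22 − 2 = 20). 3/4 of 20 = 15, so 15 affirmative votes are needed; 15 voted in favor. Satisfied.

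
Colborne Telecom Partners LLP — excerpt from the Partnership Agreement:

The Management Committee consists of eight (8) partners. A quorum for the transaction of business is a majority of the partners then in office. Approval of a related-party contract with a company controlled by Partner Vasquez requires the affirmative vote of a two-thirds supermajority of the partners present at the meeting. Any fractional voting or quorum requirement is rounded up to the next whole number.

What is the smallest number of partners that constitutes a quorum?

A majority of 8 is 5.

5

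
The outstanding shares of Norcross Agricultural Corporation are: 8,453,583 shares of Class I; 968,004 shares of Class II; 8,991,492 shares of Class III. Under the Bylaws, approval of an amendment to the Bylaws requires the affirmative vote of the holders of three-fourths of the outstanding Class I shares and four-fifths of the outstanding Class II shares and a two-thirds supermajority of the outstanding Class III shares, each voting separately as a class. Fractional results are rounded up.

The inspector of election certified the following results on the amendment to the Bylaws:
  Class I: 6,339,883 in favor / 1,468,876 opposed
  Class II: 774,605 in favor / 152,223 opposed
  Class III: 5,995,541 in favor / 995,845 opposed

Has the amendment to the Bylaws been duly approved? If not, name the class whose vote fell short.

Not approved — the Class I shares did not give the required vote.

Class I: 3/4 of 8453583 = 6340187.25, rounded up to 6340188; 6,340,188 required, 6,339,883 in favor — not approved.
Class II: 4/5 of 968004 = 774403.20, rounded up to 774404; 774,404 required, 774,605 in favor — approved.
Class III: 2/3 of 8991492 = 5994328; 5,994,328 required, 5,995,541 in favor — approved.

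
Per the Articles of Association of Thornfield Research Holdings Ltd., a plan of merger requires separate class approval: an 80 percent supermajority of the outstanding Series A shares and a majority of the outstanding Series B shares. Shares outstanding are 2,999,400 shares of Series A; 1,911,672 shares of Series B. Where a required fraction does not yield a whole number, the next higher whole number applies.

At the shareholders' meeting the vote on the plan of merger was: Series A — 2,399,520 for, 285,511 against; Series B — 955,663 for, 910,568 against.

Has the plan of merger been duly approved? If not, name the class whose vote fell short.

Not approved — the Series B shares did not give the required vote.

Series A: 4/5 of 2999400 = 2399520; 2,399,520 required, 2,399,520 in favor — approved.
Series B: a majority of 1911672 is 955837; 955,837 required, 955,663 in favor — not approved.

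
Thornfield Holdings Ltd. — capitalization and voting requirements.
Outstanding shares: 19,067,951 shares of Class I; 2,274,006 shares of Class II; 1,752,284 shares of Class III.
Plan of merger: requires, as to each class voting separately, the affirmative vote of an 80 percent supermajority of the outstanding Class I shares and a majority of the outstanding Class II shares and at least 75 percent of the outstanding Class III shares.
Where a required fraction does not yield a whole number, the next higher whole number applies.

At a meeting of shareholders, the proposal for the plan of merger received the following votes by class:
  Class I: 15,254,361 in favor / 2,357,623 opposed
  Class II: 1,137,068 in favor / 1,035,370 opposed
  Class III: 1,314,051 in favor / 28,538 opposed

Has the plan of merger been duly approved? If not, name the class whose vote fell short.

Not approved — the Class III shares did not give the required vote.

Class I: 4/5 of 19067951 = 15254360.80, rounded up to 15254361; 15,254,361 required, 15,254,361 in favor — approved.
Class II: a majority of 2274006 is 1137004; 1,137,004 required, 1,137,068 in favor — approved.
Class III: 3/4 of 1752284 = 1314213; 1,314,213 required, 1,314,051 in favor — not approved.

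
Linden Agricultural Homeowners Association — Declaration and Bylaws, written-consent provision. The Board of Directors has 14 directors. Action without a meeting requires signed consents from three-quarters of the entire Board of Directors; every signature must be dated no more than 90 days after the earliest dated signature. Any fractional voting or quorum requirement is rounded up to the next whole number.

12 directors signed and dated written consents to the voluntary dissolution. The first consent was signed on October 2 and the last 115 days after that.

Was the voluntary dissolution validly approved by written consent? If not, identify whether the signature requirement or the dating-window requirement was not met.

Not effective — dating-window requirement not satisfied.

Signatures required: three-quarters of 14 — 3/4 of 14 = 10.50, rounded up to 11, so 11 needed; 12 signed. Sufficient.
Dating window: the latest signature is 115 days after the earliest; the limit is 90 days. Outside the window.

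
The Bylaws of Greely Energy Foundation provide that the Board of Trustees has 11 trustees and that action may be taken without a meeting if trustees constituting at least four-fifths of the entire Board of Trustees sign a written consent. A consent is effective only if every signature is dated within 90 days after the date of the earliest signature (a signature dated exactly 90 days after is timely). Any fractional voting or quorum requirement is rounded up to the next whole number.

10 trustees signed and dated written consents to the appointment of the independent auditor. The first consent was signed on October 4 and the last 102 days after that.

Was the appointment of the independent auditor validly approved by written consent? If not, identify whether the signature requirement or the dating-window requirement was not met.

Not effective — dating-window requirement not satisfied.

Signatures required: at least four-fifths of 11 — 4/5 of 11 = 8.80, rounded up to 9, so 9 needed; 10 signed. Sufficient.
Dating window: the latest signature is 102 days after the earliest; the limit is 90 days. Outside the window.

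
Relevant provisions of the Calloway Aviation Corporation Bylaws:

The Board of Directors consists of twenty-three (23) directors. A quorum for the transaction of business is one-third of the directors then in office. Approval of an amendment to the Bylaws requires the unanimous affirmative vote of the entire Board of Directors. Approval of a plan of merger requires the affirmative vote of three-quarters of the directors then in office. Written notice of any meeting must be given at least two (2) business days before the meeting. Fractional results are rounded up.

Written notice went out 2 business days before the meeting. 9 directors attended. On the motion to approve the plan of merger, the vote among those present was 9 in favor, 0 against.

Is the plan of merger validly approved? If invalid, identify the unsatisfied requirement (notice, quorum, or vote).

Invalid — vote requirement not satisfied.

Notice: 2 business days given; 2 required (2 ≥ 2). Satisfied.
Quorum: 9 present; quorum is 8. Satisfied.
Vote: the plan of merger requires three-fourths of the directors then in office (23). 3/4 of 23 = 17.25, rounded up to 18, so 18 affirmative votes are needed; 9 voted in favor. Not satisfied.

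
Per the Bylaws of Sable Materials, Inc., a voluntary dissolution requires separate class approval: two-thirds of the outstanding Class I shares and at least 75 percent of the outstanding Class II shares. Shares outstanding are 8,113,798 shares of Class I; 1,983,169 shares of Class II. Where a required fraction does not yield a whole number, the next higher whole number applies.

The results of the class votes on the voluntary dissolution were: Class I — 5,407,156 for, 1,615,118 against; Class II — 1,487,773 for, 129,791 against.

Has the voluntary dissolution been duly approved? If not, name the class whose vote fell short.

Class I: 2/3 of 8113798 = 5409198.67, rounded up to 5409199; 5,409,199 required, 5,407,156 in favor — not approved.
Class II: 3/4 of 1983169 = 1487376.75, rounded up to 1487377; 1,487,377 required, 1,487,773 in favor — approved.

Not approved — the Class I shares did not give the required vote.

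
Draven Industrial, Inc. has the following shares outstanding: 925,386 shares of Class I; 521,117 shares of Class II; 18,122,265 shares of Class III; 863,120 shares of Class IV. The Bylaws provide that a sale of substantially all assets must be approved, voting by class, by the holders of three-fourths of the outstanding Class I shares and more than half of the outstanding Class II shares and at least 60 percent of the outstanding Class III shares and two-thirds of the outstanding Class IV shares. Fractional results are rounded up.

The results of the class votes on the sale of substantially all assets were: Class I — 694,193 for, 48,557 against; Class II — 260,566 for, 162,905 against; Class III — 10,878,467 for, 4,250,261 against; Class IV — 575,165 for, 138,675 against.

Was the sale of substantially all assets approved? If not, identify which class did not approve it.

Not approved — the Class IV shares did not give the required vote.

Class I: 3/4 of 925386 = 694039.50, rounded up to 694040; 694,040 required, 694,193 in favor — approved.
Class II: a majority of 521117 is 260559; 260,559 required, 260,566 in favor — approved.
Class III: 3/5 of 18122265 = 10873359; 10,873,359 required, 10,878,467 in favor — approved.
Class IV: 2/3 of 863120 = 575413.33, rounded up to 575414; 575,414 required, 575,165 in favor — not approved.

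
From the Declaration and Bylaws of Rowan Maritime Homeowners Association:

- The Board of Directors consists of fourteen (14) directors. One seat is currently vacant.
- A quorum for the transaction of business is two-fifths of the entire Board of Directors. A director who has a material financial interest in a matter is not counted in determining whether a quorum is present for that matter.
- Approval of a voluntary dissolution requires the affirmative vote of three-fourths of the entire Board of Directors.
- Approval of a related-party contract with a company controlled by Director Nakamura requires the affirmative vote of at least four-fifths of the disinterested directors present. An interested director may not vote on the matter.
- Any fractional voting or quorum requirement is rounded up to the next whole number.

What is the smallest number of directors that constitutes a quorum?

2/5 of 14 = 5.60, rounded up to 6.

6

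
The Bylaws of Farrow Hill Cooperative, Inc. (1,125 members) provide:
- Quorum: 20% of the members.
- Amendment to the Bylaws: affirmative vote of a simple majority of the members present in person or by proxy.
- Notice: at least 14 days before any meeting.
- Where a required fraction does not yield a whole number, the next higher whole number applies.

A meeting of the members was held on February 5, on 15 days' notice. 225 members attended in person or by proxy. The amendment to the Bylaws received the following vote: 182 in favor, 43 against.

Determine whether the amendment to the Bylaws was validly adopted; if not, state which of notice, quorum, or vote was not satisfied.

Notice: 15 days given; 14 required. Satisfied.
Quorum: 20% of 1,125 = 225; 225 present. Satisfied.
Vote: requires a majority of those present (225); a majority of 225 is 113, so 113 needed; 182 in favor. Satisfied.

Valid — all requirements satisfied.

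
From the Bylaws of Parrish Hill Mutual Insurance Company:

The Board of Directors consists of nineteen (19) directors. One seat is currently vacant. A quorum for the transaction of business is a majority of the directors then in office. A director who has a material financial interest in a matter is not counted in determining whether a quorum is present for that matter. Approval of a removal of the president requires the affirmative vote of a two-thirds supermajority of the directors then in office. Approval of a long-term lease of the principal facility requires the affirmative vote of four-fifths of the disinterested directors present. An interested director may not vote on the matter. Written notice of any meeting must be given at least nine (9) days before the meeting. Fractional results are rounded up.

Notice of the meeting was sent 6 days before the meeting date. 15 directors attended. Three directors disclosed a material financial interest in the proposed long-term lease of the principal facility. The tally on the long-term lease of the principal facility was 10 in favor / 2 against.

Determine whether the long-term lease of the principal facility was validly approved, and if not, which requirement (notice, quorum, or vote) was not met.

Invalid — notice requirement not satisfied.

Notice: 6 days given; 9 required (6 < 9). Not satisfied.
Quorum: 15 present, but the 3 interested directors do not count, leaving 12. Quorum is 10. Satisfied.
Vote: the long-term lease of the principal facility requires four-fifths of the disinterested directors present (15 − 3 = 12). 4/5 of 12 = 9.60, rounded up to 10, so 10 affirmative votes are needed; 10 voted in favor. Satisfied.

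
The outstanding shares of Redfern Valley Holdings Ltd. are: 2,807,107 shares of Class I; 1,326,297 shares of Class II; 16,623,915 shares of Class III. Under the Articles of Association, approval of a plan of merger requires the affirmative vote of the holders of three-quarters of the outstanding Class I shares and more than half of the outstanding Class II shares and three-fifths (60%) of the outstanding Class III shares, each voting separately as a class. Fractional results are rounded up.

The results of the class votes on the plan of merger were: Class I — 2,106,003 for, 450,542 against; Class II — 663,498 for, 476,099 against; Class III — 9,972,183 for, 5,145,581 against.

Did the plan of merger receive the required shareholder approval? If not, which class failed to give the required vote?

Class I: 3/4 of 2807107 = 2105330.25, rounded up to 2105331; 2,105,331 required, 2,106,003 in favor — approved.
Class II: a majority of 1326297 is 663149; 663,149 required, 663,498 in favor — approved.
Class III: 3/5 of 16623915 = 9974349; 9,974,349 required, 9,972,183 in favor — not approved.

Not approved — the Class III shares did not give the required vote.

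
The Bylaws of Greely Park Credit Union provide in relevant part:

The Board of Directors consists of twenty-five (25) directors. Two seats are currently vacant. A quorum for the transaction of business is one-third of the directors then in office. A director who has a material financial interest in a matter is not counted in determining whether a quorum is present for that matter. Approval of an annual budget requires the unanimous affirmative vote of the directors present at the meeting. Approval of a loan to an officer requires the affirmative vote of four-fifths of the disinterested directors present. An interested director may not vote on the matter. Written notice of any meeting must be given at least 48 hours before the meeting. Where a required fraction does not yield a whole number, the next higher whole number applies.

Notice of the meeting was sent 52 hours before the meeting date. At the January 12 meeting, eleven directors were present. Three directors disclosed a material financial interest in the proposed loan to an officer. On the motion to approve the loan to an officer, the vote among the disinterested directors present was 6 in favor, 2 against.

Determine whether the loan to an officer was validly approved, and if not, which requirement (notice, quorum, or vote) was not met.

Notice: 52 hours given; 48 required (52 ≥ 48). Satisfied.
Quorum: 11 present, but the 3 interested directors do not count, leaving 8. Quorum is 8. Satisfied.
Vote: the loan to an officer requires four-fifths of the disinterested directors present (11 − 3 = 8). 4/5 of 8 = 6.40, rounded up to 7, so 7 affirmative votes are needed; 6 voted in favor. Not satisfied.

Invalid — vote requirement not satisfied.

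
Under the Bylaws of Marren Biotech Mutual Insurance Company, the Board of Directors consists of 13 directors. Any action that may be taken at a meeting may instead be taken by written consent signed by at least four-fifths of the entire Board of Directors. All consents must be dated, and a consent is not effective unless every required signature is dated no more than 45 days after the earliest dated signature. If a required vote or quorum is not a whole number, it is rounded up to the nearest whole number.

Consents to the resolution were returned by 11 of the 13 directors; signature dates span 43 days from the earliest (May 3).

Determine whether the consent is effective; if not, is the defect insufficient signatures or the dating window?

Signatures required: at least four-fifths of 13 — 4/5 of 13 = 10.40, rounded up to 11, so 11 needed; 11 signed. Sufficient.
Dating window: the latest signature is 43 days after the earliest; the limit is 45 days. Within the window.

Effective — both the signature and dating-window requirements are satisfied.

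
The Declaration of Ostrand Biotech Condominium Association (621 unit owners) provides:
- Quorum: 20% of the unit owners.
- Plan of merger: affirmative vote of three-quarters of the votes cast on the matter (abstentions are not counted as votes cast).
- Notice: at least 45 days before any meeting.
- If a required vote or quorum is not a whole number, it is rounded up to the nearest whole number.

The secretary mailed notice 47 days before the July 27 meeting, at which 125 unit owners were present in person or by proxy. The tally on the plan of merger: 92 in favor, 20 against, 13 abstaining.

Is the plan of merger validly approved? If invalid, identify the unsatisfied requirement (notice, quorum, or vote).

Valid — all requirements satisfied.

Notice: 47 days given; 45 required. Satisfied.
Quorum: 20% of 621 = 124.20, rounded up to 125; 125 present. Satisfied.
Vote: requires three-fourths of the votes cast (125 − 13 abstaining = 112); 3/4 of 112 = 84, so 84 needed; 92 in favor. Satisfied.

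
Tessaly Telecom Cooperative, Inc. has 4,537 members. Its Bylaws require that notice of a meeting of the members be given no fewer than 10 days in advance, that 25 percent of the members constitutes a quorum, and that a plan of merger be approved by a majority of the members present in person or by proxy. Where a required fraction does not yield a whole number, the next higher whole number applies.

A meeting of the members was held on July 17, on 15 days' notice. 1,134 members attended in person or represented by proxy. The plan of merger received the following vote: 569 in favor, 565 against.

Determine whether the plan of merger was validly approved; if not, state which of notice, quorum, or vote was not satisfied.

Notice: 15 days given; 10 required. Satisfied.
Quorum: 25% of 4,537 = 1,134.25, rounded up to 1,135; 1,134 present. Not satisfied.
Vote: requires a majority of those present (1,134); a majority of 1134 is 568, so 568 needed; 569 in favor. Satisfied.

Invalid — quorum requirement not satisfied.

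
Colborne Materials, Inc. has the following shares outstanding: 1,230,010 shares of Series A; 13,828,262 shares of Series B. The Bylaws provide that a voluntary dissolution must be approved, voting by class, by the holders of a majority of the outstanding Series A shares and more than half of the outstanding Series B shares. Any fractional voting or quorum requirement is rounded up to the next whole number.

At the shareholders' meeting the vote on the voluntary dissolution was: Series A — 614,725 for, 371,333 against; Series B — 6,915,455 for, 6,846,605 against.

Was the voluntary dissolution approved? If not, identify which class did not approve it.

Series A: a majority of 1230010 is 615006; 615,006 required, 614,725 in favor — not approved.
Series B: a majority of 13828262 is 6914132; 6,914,132 required, 6,915,455 in favor — approved.

Not approved — the Series A shares did not give the required vote.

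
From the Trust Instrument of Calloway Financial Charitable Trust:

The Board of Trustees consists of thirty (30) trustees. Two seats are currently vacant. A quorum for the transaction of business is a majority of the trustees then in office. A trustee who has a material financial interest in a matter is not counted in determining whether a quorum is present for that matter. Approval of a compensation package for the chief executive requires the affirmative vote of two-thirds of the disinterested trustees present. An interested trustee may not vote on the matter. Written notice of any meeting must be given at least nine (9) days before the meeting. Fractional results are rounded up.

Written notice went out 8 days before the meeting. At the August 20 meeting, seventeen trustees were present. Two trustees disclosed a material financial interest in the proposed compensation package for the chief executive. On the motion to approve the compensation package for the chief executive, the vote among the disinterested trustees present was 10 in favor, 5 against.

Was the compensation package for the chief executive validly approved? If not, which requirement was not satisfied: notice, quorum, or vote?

Notice: 8 days given; 9 required (8 < 9). Not satisfied.
Quorum: 17 present, but the 2 interested trustees do not count, leaving 15. Quorum is 15. Satisfied.
Vote: the compensation package for the chief executive requires two-thirds of the disinterested trustees present (17 − 2 = 15). 2/3 of 15 = 10, so 10 affirmative votes are needed; 10 voted in favor. Satisfied.

Invalid — notice requirement not satisfied.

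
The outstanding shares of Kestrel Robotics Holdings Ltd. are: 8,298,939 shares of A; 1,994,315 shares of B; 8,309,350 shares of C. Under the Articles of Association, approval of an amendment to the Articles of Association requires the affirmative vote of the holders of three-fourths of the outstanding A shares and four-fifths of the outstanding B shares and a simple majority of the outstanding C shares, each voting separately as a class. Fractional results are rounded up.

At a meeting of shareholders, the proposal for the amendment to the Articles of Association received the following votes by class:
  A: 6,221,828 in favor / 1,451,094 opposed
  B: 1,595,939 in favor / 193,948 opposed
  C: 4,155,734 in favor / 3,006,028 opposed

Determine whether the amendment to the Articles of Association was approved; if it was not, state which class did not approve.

A: 3/4 of 8298939 = 6224204.25, rounded up to 6224205; 6,224,205 required, 6,221,828 in favor — not approved.
B: 4/5 of 1994315 = 1595452; 1,595,452 required, 1,595,939 in favor — approved.
C: a majority of 8309350 is 4154676; 4,154,676 required, 4,155,734 in favor — approved.

Not approved — the A shares did not give the required vote.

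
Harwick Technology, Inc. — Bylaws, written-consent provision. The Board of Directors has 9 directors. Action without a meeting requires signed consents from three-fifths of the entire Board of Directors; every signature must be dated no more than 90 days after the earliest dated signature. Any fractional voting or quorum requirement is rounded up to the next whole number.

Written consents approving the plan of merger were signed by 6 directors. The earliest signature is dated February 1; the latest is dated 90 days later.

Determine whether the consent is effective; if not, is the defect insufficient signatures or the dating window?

Effective — both the signature and dating-window requirements are satisfied.

Signatures required: three-fifths of 9 — 3/5 of 9 = 5.40, rounded up to 6, so 6 needed; 6 signed. Sufficient.
Dating window: the latest signature is 90 days after the earliest; the limit is 90 days. Within the window.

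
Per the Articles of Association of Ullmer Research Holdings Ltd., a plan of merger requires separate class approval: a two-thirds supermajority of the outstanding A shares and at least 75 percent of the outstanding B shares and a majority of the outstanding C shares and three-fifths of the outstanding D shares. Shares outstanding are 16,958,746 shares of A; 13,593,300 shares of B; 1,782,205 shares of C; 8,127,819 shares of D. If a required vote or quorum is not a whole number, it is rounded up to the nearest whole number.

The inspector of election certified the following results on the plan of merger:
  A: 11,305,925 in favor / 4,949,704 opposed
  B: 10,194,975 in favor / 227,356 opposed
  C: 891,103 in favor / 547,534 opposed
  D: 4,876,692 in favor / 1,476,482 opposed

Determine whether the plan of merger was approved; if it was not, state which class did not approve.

A: 2/3 of 16958746 = 11305830.67, rounded up to 11305831; 11,305,831 required, 11,305,925 in favor — approved.
B: 3/4 of 13593300 = 10194975; 10,194,975 required, 10,194,975 in favor — approved.
C: a majority of 1782205 is 891103; 891,103 required, 891,103 in favor — approved.
D: 3/5 of 8127819 = 4876691.40, rounded up to 4876692; 4,876,692 required, 4,876,692 in favor — approved.

Approved — every class gave the required vote.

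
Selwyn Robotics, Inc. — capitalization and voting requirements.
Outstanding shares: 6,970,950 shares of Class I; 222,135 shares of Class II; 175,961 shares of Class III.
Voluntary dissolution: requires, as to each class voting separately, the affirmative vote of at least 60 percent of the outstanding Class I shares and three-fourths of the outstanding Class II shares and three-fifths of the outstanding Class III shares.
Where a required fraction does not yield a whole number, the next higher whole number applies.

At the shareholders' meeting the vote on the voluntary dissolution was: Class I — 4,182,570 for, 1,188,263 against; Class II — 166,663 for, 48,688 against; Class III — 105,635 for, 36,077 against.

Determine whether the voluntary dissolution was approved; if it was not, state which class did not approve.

Class I: 3/5 of 6970950 = 4182570; 4,182,570 required, 4,182,570 in favor — approved.
Class II: 3/4 of 222135 = 166601.25, rounded up to 166602; 166,602 required, 166,663 in favor — approved.
Class III: 3/5 of 175961 = 105576.60, rounded up to 105577; 105,577 required, 105,635 in favor — approved.

Approved — every class gave the required vote.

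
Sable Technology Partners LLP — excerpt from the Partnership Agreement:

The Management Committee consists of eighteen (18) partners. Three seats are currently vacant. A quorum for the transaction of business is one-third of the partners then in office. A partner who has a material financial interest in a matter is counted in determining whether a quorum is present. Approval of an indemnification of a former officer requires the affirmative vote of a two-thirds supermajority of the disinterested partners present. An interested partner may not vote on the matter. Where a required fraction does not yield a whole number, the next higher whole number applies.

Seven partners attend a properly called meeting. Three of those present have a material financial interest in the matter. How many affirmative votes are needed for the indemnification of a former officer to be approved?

The indemnification of a former officer requires two-thirds of the disinterested partners present (7 − 3 = 4).
2/3 of 4 = 2.67, rounded up to 3.

3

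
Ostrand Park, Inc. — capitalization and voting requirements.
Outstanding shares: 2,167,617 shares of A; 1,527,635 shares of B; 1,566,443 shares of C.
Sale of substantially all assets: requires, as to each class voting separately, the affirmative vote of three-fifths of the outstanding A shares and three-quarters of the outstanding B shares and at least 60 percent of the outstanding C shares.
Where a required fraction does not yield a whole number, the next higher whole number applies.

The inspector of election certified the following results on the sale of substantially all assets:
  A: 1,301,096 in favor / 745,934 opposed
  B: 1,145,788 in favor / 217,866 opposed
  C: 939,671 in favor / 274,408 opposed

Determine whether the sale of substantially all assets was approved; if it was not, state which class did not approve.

A: 3/5 of 2167617 = 1300570.20, rounded up to 1300571; 1,300,571 required, 1,301,096 in favor — approved.
B: 3/4 of 1527635 = 1145726.25, rounded up to 1145727; 1,145,727 required, 1,145,788 in favor — approved.
C: 3/5 of 1566443 = 939865.80, rounded up to 939866; 939,866 required, 939,671 in favor — not approved.

Not approved — the C shares did not give the required vote.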